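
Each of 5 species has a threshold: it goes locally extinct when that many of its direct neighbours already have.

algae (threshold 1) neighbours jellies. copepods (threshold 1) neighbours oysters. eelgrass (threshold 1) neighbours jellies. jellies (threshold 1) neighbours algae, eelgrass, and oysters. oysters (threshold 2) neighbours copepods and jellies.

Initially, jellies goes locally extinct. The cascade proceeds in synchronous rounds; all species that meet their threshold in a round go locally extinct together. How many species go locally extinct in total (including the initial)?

3

Round 1 — jellies goes locally extinct (initial).
Round 2 — checking thresholds:
  algae: 1 of 1 neighbours ≥ 1, goes locally extinct.
  eelgrass: 1 of 1 neighbours ≥ 1, goes locally extinct.
  oysters: 1 of 2 neighbours < 2, below threshold.
Round 3 — no new extinctions; cascade stops.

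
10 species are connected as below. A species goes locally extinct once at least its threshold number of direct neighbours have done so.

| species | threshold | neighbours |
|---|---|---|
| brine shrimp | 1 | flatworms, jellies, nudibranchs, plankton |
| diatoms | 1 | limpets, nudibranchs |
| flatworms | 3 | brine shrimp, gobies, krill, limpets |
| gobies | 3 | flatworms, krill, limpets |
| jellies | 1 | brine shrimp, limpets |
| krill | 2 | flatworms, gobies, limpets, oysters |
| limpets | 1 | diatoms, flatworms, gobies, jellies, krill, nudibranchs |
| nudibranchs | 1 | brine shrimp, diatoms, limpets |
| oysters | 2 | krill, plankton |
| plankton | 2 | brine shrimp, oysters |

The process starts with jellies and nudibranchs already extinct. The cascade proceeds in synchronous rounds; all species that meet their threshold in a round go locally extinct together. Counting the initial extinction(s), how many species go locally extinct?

5

Round 1 — jellies, nudibranchs go locally extinct (initial).
Round 2 — checking thresholds:
  brine shrimp: 2 of 4 neighbours ≥ 1, goes locally extinct.
  diatoms: 1 of 2 neighbours ≥ 1, goes locally extinct.
  limpets: 2 of 6 neighbours ≥ 1, goes locally extinct.
Round 3 — no new extinctions; cascade stops.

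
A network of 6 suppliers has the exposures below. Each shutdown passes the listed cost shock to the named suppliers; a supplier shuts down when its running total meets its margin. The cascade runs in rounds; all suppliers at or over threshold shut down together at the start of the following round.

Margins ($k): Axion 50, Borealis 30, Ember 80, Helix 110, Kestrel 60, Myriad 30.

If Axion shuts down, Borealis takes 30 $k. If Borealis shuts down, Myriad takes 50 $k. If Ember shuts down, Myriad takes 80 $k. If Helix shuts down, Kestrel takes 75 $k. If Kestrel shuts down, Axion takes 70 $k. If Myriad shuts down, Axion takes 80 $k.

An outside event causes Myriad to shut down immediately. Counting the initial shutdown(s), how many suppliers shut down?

3

Round 1 — Myriad shuts down (initial).
  Axion: +80 → 80 ≥ 50
Round 2 — Axion shuts down.
  Borealis: +30 → 30 ≥ 30
Round 3 — Borealis shuts down.
No further shutdowns.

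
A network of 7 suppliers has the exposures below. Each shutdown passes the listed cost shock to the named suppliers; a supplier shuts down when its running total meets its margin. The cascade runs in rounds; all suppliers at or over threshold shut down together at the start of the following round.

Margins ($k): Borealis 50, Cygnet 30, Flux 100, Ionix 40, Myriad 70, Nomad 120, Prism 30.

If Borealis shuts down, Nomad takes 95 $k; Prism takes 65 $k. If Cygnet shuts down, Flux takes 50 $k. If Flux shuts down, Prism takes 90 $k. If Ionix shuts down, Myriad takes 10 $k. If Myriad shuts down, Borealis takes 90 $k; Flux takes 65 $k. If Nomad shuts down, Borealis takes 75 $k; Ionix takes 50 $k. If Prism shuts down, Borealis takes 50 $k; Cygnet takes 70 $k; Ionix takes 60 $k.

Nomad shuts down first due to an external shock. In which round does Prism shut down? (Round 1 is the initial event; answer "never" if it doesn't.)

Round 1 — Nomad shuts down (initial).
  Borealis: +75 → 75 ≥ 50
  Ionix: +50 → 50 ≥ 40
Round 2 — Borealis, Ionix shut down.
  Myriad: +10 → 10 < 70
  Prism: +65 → 65 ≥ 30
Round 3 — Prism shuts down.
  Cygnet: +70 → 70 ≥ 30
Round 4 — Cygnet shuts down.
  Flux: +50 → 50 < 100
No further shutdowns.

3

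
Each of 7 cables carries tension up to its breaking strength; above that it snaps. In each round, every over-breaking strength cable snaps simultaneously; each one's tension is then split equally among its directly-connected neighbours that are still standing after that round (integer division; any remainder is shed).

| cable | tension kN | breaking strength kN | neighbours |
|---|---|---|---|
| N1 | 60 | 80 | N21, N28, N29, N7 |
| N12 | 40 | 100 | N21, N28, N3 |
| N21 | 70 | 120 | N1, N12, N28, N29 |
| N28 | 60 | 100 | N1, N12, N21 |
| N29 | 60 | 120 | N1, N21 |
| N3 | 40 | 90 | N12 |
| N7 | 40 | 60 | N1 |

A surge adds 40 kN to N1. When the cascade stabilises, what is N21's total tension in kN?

95

Round 1 — N1 at 100 > 80. N1 snaps.
  N1 sheds 100 kN to N21, N28, N29, N7: 25 each.
    N21: 70+25 = 95 ≤ 120
    N28: 60+25 = 85 ≤ 100
    N29: 60+25 = 85 ≤ 120
    N7: 40+25 = 65 > 60
Round 2 — N7 snaps.
  N7 sheds 65 kN: no online neighbours, lost.
No further breaks.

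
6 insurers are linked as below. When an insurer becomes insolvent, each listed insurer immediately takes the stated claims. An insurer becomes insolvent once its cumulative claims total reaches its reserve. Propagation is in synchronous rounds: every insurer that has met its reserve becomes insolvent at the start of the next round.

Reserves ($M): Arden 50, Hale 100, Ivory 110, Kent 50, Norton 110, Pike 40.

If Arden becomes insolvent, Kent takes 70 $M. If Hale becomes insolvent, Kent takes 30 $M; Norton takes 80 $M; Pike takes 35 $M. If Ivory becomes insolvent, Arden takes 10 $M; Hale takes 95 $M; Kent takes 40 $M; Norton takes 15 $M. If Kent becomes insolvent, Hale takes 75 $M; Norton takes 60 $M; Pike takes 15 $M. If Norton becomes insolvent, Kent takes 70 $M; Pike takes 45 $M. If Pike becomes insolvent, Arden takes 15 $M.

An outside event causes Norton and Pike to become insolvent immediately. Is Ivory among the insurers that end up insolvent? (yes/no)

Round 1 — Norton, Pike become insolvent (initial).
  Arden: +15 → 15 < 50
  Kent: +70 → 70 ≥ 50
Round 2 — Kent becomes insolvent.
  Hale: +75 → 75 < 100
No further insolvencies.

no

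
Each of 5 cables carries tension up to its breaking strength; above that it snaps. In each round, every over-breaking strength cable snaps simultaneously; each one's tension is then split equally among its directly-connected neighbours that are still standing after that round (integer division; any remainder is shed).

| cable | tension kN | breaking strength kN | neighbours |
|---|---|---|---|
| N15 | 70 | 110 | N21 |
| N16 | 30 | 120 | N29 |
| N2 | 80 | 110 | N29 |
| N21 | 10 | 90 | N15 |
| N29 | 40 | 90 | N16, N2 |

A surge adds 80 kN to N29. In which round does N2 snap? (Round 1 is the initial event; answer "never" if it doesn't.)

Round 1 — N29 at 120 > 90. N29 snaps.
  N29 sheds 120 kN to N16, N2: 60 each.
    N16: 30+60 = 90 ≤ 120
    N2: 80+60 = 140 > 110
Round 2 — N2 snaps.
  N2 sheds 140 kN: no online neighbours, lost.
No further breaks.

2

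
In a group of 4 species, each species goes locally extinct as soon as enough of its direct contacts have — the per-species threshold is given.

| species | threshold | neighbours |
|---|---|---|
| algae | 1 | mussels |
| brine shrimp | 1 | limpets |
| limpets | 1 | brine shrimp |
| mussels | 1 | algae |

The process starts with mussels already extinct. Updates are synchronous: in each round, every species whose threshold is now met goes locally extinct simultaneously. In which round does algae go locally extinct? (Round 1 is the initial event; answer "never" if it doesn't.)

Round 1 — mussels goes locally extinct (initial).
Round 2 — checking thresholds:
  algae: 1 of 1 neighbours ≥ 1, goes locally extinct.
Round 3 — no new extinctions; cascade stops.

2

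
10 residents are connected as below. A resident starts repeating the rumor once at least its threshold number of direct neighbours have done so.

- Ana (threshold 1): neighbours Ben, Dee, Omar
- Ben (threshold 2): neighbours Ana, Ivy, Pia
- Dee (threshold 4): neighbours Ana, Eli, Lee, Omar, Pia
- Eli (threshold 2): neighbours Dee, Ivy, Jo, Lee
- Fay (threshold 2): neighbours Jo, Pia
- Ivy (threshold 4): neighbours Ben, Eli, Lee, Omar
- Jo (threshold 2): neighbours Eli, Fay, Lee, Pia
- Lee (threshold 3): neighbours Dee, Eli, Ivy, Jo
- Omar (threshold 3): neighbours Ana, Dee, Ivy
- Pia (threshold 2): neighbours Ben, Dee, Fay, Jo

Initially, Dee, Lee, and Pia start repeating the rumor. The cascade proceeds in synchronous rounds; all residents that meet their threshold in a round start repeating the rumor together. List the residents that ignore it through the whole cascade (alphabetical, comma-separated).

Round 1 — Dee, Lee, Pia start repeating the rumor (initial).
Round 2 — checking thresholds:
  Ana: 1 of 3 neighbours ≥ 1, starts repeating the rumor.
  Ben: 1 of 3 neighbours < 2, not yet.
  Eli: 2 of 4 neighbours ≥ 2, starts repeating the rumor.
  Fay: 1 of 2 neighbours < 2, not yet.
  Ivy: 1 of 4 neighbours < 4, not yet.
  Jo: 2 of 4 neighbours ≥ 2, starts repeating the rumor.
  Omar: 1 of 3 neighbours < 3, not yet.
Round 3 — checking thresholds:
  Ben: 2 of 3 neighbours ≥ 2, starts repeating the rumor.
  Fay: 2 of 2 neighbours ≥ 2, starts repeating the rumor.
  Ivy: 2 of 4 neighbours < 4, not yet.
  Omar: 2 of 3 neighbours < 3, not yet.
Round 4 — no new spreads; cascade stops.

Ivy, Omar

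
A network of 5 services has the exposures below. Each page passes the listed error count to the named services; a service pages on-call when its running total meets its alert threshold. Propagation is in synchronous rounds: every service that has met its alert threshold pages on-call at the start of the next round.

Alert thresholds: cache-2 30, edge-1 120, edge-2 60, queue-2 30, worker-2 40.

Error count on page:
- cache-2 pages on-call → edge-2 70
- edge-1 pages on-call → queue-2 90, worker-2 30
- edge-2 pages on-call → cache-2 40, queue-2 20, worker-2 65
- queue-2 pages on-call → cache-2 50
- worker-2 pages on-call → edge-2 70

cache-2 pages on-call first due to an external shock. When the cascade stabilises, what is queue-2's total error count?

Round 1 — cache-2 pages on-call (initial).
  edge-2: +70 → 70 ≥ 60
Round 2 — edge-2 pages on-call.
  queue-2: +20 → 20 < 30
  worker-2: +65 → 65 ≥ 40
Round 3 — worker-2 pages on-call.
No further pages.

20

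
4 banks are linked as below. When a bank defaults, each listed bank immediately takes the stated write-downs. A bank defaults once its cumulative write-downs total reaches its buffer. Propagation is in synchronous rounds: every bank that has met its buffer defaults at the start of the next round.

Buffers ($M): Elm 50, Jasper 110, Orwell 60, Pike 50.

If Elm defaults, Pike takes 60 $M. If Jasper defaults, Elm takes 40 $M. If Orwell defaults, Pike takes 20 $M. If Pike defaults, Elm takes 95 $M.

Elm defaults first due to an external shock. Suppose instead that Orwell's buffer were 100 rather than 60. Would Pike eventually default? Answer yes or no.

With Orwell's buffer at 100:
Round 1 — Elm defaults (initial).
  Pike: +60 → 60 ≥ 50
Round 2 — Pike defaults.
No further defaults.

yes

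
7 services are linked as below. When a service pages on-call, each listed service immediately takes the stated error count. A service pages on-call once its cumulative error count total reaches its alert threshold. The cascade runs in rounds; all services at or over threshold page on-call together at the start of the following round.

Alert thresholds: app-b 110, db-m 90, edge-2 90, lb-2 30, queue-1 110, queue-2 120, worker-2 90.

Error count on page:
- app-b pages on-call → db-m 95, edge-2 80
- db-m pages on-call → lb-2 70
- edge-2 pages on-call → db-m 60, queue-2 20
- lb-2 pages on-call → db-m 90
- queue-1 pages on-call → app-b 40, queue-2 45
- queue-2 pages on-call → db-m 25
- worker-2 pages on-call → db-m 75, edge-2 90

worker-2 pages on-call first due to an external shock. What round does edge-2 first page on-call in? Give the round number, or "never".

Round 1 — worker-2 pages on-call (initial).
  db-m: +75 → 75 < 90
  edge-2: +90 → 90 ≥ 90
Round 2 — edge-2 pages on-call.
  db-m: +60 → 135 ≥ 90
  queue-2: +20 → 20 < 120
Round 3 — db-m pages on-call.
  lb-2: +70 → 70 ≥ 30
Round 4 — lb-2 pages on-call.
No further pages.

2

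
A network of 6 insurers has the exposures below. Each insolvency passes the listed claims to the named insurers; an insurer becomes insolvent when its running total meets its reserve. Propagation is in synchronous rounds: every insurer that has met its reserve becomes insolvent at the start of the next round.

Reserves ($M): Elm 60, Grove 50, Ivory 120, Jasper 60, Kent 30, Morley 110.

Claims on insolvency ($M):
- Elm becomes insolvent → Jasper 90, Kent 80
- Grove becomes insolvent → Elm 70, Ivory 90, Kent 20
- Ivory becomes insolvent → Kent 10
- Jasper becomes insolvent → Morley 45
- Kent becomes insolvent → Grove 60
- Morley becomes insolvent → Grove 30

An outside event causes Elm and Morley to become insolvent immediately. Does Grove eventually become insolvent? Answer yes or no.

Round 1 — Elm, Morley become insolvent (initial).
  Grove: +30 → 30 < 50
  Jasper: +90 → 90 ≥ 60
  Kent: +80 → 80 ≥ 30
Round 2 — Jasper, Kent become insolvent.
  Grove: +60 → 90 ≥ 50
Round 3 — Grove becomes insolvent.
  Ivory: +90 → 90 < 120
No further insolvencies.

yes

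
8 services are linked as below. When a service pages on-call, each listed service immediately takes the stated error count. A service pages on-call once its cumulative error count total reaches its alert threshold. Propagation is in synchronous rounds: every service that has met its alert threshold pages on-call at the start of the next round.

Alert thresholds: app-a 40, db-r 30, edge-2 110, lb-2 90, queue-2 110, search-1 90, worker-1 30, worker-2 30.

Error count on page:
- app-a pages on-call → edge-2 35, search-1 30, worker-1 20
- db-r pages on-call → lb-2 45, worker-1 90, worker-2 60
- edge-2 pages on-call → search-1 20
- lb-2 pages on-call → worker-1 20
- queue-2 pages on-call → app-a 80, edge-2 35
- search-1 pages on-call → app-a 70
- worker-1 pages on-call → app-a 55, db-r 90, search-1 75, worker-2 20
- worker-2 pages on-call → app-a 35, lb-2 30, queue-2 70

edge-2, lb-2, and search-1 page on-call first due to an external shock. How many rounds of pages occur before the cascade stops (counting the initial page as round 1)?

Round 1 — edge-2, lb-2, search-1 page on-call (initial).
  app-a: +70 → 70 ≥ 40
  worker-1: +20 → 20 < 30
Round 2 — app-a pages on-call.
  worker-1: +20 → 40 ≥ 30
Round 3 — worker-1 pages on-call.
  db-r: +90 → 90 ≥ 30
  worker-2: +20 → 20 < 30
Round 4 — db-r pages on-call.
  worker-2: +60 → 80 ≥ 30
Round 5 — worker-2 pages on-call.
  queue-2: +70 → 70 < 110
No further pages.

5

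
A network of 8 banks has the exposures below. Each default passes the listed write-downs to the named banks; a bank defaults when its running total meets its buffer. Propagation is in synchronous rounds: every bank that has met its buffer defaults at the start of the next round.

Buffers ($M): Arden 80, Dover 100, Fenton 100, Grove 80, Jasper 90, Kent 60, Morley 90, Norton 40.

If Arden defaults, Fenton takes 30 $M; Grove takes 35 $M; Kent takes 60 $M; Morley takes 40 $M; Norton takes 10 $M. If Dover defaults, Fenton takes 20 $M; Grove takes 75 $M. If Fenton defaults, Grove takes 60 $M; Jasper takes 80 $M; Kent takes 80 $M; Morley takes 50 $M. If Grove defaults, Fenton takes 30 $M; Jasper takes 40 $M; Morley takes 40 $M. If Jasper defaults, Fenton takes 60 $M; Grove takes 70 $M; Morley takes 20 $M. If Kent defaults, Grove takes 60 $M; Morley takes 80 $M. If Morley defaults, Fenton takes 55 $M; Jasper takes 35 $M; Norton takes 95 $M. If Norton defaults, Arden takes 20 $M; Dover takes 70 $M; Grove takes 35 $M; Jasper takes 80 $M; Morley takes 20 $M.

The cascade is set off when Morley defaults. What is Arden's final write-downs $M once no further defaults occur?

20

Round 1 — Morley defaults (initial).
  Fenton: +55 → 55 < 100
  Jasper: +35 → 35 < 90
  Norton: +95 → 95 ≥ 40
Round 2 — Norton defaults.
  Arden: +20 → 20 < 80
  Dover: +70 → 70 < 100
  Grove: +35 → 35 < 80
  Jasper: +80 → 115 ≥ 90
Round 3 — Jasper defaults.
  Fenton: +60 → 115 ≥ 100
  Grove: +70 → 105 ≥ 80
Round 4 — Fenton, Grove default.
  Kent: +80 → 80 ≥ 60
Round 5 — Kent defaults.
No further defaults.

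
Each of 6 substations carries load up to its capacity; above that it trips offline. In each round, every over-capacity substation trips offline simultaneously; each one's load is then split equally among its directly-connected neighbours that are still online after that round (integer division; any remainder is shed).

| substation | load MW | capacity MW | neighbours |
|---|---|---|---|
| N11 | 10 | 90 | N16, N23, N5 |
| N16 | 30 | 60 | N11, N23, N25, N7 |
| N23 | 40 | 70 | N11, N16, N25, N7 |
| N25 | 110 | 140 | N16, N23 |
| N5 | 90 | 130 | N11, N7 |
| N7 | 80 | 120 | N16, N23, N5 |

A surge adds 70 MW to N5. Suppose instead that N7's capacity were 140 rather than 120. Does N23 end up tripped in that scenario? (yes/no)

yes

With N7's capacity at 140:
Round 1 — N5 at 160 > 130. N5 trips offline.
  N5 sheds 160 MW to N11, N7: 80 each.
    N11: 10+80 = 90 ≤ 90
    N7: 80+80 = 160 > 140
Round 2 — N7 trips offline.
  N7 sheds 160 MW to N16, N23: 80 each.
    N16: 30+80 = 110 > 60
    N23: 40+80 = 120 > 70
Round 3 — N16, N23 trip offline.
  N16 sheds 110 MW to N11, N25: 55 each.
    N11: 90+55 = 145 > 90
    N25: 110+55 = 165 > 140
  N23 sheds 120 MW to N11, N25: 60 each.
    N11: 145+60 = 205 > 90
    N25: 165+60 = 225 > 140
Round 4 — N11, N25 trip offline.
  N11 sheds 205 MW: no online neighbours, lost.
  N25 sheds 225 MW: no online neighbours, lost.
No further trips.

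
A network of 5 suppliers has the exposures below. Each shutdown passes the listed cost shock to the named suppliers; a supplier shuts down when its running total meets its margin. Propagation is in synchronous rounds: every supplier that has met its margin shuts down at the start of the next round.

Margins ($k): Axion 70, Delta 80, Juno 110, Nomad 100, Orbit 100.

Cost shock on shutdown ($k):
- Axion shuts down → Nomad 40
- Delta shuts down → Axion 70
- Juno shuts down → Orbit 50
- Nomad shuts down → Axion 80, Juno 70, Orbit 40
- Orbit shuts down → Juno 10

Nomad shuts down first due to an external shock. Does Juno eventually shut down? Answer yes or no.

Round 1 — Nomad shuts down (initial).
  Axion: +80 → 80 ≥ 70
  Juno: +70 → 70 < 110
  Orbit: +40 → 40 < 100
Round 2 — Axion shuts down.
No further shutdowns.

no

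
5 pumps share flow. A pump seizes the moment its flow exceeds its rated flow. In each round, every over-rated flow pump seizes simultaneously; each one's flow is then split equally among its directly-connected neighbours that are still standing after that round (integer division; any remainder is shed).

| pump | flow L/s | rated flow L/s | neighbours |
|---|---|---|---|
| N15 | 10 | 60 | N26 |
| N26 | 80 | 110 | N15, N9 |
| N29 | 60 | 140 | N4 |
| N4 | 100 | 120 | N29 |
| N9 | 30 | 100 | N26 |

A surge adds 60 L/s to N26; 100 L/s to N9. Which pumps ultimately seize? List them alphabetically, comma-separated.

N15, N26, N9

Round 1 — N26 at 140 > 110; N9 at 130 > 100. N26, N9 seize.
  N26 sheds 140 L/s to N15: 140 each.
    N15: 10+140 = 150 > 60
  N9 sheds 130 L/s: no online neighbours, lost.
Round 2 — N15 seizes.
  N15 sheds 150 L/s: no online neighbours, lost.
No further seizures.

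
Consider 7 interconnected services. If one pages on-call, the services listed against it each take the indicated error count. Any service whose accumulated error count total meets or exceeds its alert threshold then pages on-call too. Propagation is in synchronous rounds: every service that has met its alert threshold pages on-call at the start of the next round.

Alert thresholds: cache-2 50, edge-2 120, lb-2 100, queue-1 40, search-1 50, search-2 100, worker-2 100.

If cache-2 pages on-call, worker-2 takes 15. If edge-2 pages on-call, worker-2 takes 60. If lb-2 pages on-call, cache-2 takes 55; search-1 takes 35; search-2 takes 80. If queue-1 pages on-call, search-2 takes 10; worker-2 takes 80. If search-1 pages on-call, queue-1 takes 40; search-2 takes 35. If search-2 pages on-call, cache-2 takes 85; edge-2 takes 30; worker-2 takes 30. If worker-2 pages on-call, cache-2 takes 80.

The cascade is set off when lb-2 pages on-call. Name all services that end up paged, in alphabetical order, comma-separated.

cache-2, lb-2

Round 1 — lb-2 pages on-call (initial).
  cache-2: +55 → 55 ≥ 50
  search-1: +35 → 35 < 50
  search-2: +80 → 80 < 100
Round 2 — cache-2 pages on-call.
  worker-2: +15 → 15 < 100
No further pages.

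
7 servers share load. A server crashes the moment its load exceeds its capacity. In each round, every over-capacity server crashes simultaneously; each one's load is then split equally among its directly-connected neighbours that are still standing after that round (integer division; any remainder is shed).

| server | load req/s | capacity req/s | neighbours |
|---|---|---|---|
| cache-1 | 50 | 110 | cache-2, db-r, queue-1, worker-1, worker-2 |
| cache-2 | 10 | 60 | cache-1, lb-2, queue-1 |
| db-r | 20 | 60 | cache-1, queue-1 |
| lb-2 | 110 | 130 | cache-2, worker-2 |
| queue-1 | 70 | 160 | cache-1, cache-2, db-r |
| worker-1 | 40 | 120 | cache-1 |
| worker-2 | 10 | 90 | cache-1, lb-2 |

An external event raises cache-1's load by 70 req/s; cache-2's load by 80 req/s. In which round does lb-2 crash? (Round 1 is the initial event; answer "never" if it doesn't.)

Round 1 — cache-1 at 120 > 110; cache-2 at 90 > 60. cache-1, cache-2 crash.
  cache-1 sheds 120 req/s to db-r, queue-1, worker-1, worker-2: 30 each.
    db-r: 20+30 = 50 ≤ 60
    queue-1: 70+30 = 100 ≤ 160
    worker-1: 40+30 = 70 ≤ 120
    worker-2: 10+30 = 40 ≤ 90
  cache-2 sheds 90 req/s to lb-2, queue-1: 45 each.
    lb-2: 110+45 = 155 > 130
    queue-1: 100+45 = 145 ≤ 160
Round 2 — lb-2 crashes.
  lb-2 sheds 155 req/s to worker-2: 155 each.
    worker-2: 40+155 = 195 > 90
Round 3 — worker-2 crashes.
  worker-2 sheds 195 req/s: no online neighbours, lost.
No further crashes.

2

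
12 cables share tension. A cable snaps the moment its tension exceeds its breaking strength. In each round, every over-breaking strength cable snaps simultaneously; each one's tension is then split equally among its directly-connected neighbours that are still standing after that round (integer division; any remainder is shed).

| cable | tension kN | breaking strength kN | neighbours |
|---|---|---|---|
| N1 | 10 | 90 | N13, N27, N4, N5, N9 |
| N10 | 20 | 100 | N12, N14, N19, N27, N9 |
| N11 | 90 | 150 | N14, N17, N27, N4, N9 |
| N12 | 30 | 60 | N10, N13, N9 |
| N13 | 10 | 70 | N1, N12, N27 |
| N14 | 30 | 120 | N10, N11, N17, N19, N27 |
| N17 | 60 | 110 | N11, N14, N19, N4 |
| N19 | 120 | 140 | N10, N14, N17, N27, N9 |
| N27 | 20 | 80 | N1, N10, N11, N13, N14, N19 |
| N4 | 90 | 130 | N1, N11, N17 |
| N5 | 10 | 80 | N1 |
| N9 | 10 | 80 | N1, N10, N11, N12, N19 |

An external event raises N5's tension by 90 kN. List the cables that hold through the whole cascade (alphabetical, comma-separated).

N10, N11, N12, N13, N14, N17, N19, N27, N4, N9

Round 1 — N5 at 100 > 80. N5 snaps.
  N5 sheds 100 kN to N1: 100 each.
    N1: 10+100 = 110 > 90
Round 2 — N1 snaps.
  N1 sheds 110 kN to N13, N27, N4, N9: 27 each (2 lost).
    N13: 10+27 = 37 ≤ 70
    N27: 20+27 = 47 ≤ 80
    N4: 90+27 = 117 ≤ 130
    N9: 10+27 = 37 ≤ 80
No further breaks.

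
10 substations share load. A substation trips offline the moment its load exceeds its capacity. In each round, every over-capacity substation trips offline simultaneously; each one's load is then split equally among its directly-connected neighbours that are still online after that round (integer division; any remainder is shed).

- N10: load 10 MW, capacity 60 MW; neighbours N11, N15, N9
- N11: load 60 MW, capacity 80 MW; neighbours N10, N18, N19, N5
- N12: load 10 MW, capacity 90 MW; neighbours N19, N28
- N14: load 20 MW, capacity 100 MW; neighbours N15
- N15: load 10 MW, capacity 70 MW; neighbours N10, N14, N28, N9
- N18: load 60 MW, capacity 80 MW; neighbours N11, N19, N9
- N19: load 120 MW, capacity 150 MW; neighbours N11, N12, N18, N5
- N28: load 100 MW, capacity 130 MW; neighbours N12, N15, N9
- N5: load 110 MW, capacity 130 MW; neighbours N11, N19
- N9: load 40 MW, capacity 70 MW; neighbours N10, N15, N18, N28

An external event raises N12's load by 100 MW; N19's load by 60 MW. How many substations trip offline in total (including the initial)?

Round 1 — N12 at 110 > 90; N19 at 180 > 150. N12, N19 trip offline.
  N12 sheds 110 MW to N28: 110 each.
    N28: 100+110 = 210 > 130
  N19 sheds 180 MW to N11, N18, N5: 60 each.
    N11: 60+60 = 120 > 80
    N18: 60+60 = 120 > 80
    N5: 110+60 = 170 > 130
Round 2 — N11, N18, N28, N5 trip offline.
  N11 sheds 120 MW to N10: 120 each.
    N10: 10+120 = 130 > 60
  N18 sheds 120 MW to N9: 120 each.
    N9: 40+120 = 160 > 70
  N28 sheds 210 MW to N15, N9: 105 each.
    N15: 10+105 = 115 > 70
    N9: 160+105 = 265 > 70
  N5 sheds 170 MW: no online neighbours, lost.
Round 3 — N10, N15, N9 trip offline.
  N10 sheds 130 MW: no online neighbours, lost.
  N15 sheds 115 MW to N14: 115 each.
    N14: 20+115 = 135 > 100
  N9 sheds 265 MW: no online neighbours, lost.
Round 4 — N14 trips offline.
  N14 sheds 135 MW: no online neighbours, lost.
No further trips.

10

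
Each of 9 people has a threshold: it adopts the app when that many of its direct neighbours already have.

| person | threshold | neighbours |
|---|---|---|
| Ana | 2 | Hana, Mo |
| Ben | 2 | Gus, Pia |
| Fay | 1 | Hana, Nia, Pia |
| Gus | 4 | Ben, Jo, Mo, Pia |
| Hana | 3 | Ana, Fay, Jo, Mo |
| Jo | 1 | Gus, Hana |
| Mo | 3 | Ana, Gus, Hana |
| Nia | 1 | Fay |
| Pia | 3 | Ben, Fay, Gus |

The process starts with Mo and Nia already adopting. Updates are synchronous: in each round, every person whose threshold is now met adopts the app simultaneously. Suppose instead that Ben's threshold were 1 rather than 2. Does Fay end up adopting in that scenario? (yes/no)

With Ben's threshold at 1:
Round 1 — Mo, Nia adopt the app (initial).
Round 2 — checking thresholds:
  Ana: 1 of 2 neighbours < 2, not yet.
  Fay: 1 of 3 neighbours ≥ 1, adopts the app.
  Gus: 1 of 4 neighbours < 4, not yet.
  Hana: 1 of 4 neighbours < 3, not yet.
Round 3 — no new adoptions; cascade stops.

yes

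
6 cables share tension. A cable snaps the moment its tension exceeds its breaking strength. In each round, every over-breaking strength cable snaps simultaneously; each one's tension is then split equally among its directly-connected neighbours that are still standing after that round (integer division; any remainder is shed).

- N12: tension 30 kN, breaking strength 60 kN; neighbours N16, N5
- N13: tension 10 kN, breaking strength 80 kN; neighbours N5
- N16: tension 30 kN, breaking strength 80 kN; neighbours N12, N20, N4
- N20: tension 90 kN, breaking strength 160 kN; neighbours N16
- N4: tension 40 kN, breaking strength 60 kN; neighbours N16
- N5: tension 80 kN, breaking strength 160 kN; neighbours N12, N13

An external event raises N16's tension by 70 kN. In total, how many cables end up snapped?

Round 1 — N16 at 100 > 80. N16 snaps.
  N16 sheds 100 kN to N12, N20, N4: 33 each (1 lost).
    N12: 30+33 = 63 > 60
    N20: 90+33 = 123 ≤ 160
    N4: 40+33 = 73 > 60
Round 2 — N12, N4 snap.
  N12 sheds 63 kN to N5: 63 each.
    N5: 80+63 = 143 ≤ 160
  N4 sheds 73 kN: no online neighbours, lost.
No further breaks.

3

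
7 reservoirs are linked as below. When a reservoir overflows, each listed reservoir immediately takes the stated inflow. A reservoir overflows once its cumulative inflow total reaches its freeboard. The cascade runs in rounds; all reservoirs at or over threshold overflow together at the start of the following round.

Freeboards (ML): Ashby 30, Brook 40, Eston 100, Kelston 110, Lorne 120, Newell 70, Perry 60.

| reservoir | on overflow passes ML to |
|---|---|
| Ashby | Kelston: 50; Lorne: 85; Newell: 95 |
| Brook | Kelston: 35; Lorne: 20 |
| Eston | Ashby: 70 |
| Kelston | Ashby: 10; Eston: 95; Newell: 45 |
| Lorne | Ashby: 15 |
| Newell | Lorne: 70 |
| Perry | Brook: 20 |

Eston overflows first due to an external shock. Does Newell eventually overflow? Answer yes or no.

Round 1 — Eston overflows (initial).
  Ashby: +70 → 70 ≥ 30
Round 2 — Ashby overflows.
  Kelston: +50 → 50 < 110
  Lorne: +85 → 85 < 120
  Newell: +95 → 95 ≥ 70
Round 3 — Newell overflows.
  Lorne: +70 → 155 ≥ 120
Round 4 — Lorne overflows.
No further overflows.

yes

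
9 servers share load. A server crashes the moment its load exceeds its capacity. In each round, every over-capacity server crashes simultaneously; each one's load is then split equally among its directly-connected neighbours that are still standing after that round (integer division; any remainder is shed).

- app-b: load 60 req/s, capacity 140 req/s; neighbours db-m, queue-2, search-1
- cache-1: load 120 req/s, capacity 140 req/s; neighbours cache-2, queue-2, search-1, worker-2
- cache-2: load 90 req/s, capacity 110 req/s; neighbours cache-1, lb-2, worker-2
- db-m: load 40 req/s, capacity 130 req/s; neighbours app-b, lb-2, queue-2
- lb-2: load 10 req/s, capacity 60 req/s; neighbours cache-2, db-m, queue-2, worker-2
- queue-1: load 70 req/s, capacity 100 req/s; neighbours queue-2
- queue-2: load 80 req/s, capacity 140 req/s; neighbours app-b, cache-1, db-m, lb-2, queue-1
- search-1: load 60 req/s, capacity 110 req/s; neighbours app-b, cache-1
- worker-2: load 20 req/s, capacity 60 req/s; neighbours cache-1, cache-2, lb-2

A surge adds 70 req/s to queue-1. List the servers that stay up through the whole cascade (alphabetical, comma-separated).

none

Round 1 — queue-1 at 140 > 100. queue-1 crashes.
  queue-1 sheds 140 req/s to queue-2: 140 each.
    queue-2: 80+140 = 220 > 140
Round 2 — queue-2 crashes.
  queue-2 sheds 220 req/s to app-b, cache-1, db-m, lb-2: 55 each.
    app-b: 60+55 = 115 ≤ 140
    cache-1: 120+55 = 175 > 140
    db-m: 40+55 = 95 ≤ 130
    lb-2: 10+55 = 65 > 60
Round 3 — cache-1, lb-2 crash.
  cache-1 sheds 175 req/s to cache-2, search-1, worker-2: 58 each (1 lost).
    cache-2: 90+58 = 148 > 110
    search-1: 60+58 = 118 > 110
    worker-2: 20+58 = 78 > 60
  lb-2 sheds 65 req/s to cache-2, db-m, worker-2: 21 each (2 lost).
    cache-2: 148+21 = 169 > 110
    db-m: 95+21 = 116 ≤ 130
    worker-2: 78+21 = 99 > 60
Round 4 — cache-2, search-1, worker-2 crash.
  cache-2 sheds 169 req/s: no online neighbours, lost.
  search-1 sheds 118 req/s to app-b: 118 each.
    app-b: 115+118 = 233 > 140
  worker-2 sheds 99 req/s: no online neighbours, lost.
Round 5 — app-b crashes.
  app-b sheds 233 req/s to db-m: 233 each.
    db-m: 116+233 = 349 > 130
Round 6 — db-m crashes.
  db-m sheds 349 req/s: no online neighbours, lost.
No further crashes.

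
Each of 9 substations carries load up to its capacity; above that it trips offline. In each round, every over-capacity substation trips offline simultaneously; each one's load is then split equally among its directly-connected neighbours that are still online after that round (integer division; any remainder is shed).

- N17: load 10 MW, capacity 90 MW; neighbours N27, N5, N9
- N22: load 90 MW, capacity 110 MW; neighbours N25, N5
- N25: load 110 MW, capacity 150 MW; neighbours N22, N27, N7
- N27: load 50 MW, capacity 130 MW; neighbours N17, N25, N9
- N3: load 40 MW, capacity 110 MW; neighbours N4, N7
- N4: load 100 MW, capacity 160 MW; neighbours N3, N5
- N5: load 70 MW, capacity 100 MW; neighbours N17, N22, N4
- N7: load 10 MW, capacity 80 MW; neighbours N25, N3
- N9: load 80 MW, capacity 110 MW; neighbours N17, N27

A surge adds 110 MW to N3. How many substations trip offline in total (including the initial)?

9

Round 1 — N3 at 150 > 110. N3 trips offline.
  N3 sheds 150 MW to N4, N7: 75 each.
    N4: 100+75 = 175 > 160
    N7: 10+75 = 85 > 80
Round 2 — N4, N7 trip offline.
  N4 sheds 175 MW to N5: 175 each.
    N5: 70+175 = 245 > 100
  N7 sheds 85 MW to N25: 85 each.
    N25: 110+85 = 195 > 150
Round 3 — N25, N5 trip offline.
  N25 sheds 195 MW to N22, N27: 97 each (1 lost).
    N22: 90+97 = 187 > 110
    N27: 50+97 = 147 > 130
  N5 sheds 245 MW to N17, N22: 122 each (1 lost).
    N17: 10+122 = 132 > 90
    N22: 187+122 = 309 > 110
Round 4 — N17, N22, N27 trip offline.
  N17 sheds 132 MW to N9: 132 each.
    N9: 80+132 = 212 > 110
  N22 sheds 309 MW: no online neighbours, lost.
  N27 sheds 147 MW to N9: 147 each.
    N9: 212+147 = 359 > 110
Round 5 — N9 trips offline.
  N9 sheds 359 MW: no online neighbours, lost.
No further trips.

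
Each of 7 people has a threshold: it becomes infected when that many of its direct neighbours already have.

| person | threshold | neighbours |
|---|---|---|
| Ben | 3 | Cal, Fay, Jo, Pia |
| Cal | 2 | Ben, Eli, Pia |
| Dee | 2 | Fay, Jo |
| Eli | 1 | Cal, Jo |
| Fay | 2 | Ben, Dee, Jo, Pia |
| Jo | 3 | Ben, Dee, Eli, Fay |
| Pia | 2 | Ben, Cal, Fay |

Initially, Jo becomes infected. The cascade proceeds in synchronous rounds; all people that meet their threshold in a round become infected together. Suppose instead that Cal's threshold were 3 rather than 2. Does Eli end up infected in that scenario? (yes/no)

yes

With Cal's threshold at 3:
Round 1 — Jo becomes infected (initial).
Round 2 — checking thresholds:
  Ben: 1 of 4 neighbours < 3, not yet.
  Dee: 1 of 2 neighbours < 2, not yet.
  Eli: 1 of 2 neighbours ≥ 1, becomes infected.
  Fay: 1 of 4 neighbours < 2, not yet.
Round 3 — no new infections; cascade stops.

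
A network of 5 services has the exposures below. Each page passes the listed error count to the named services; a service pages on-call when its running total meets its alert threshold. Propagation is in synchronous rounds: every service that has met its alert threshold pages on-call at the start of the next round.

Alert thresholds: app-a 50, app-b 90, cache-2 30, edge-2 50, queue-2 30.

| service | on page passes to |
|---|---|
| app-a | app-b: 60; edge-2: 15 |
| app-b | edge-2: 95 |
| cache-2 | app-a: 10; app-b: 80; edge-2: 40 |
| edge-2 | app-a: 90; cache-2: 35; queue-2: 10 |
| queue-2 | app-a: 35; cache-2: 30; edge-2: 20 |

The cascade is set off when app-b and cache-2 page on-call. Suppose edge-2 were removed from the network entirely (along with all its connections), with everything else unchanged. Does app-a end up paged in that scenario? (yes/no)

With edge-2 removed:
Round 1 — app-b, cache-2 page on-call (initial).
  app-a: +10 → 10 < 50
No further pages.

no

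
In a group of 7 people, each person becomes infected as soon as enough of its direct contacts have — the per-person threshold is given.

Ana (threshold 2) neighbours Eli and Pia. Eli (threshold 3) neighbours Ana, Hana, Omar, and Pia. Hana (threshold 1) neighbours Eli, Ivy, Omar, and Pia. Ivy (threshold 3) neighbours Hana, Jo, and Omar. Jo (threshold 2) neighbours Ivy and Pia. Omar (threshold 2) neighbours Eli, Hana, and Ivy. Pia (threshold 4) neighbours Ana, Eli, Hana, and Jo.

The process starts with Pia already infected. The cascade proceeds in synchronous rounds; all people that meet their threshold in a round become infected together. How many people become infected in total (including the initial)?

2

Round 1 — Pia becomes infected (initial).
Round 2 — checking thresholds:
  Ana: 1 of 2 neighbours < 2, holds.
  Eli: 1 of 4 neighbours < 3, holds.
  Hana: 1 of 4 neighbours ≥ 1, becomes infected.
  Jo: 1 of 2 neighbours < 2, holds.
Round 3 — no new infections; cascade stops.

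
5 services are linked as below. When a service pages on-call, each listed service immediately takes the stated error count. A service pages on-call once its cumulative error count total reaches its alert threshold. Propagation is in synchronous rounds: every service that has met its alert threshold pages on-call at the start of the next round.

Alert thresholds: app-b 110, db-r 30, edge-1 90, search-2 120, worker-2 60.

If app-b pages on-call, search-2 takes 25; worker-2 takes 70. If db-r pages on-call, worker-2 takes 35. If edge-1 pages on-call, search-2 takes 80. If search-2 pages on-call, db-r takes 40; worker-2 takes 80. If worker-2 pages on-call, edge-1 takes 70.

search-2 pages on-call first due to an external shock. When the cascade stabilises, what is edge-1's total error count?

Round 1 — search-2 pages on-call (initial).
  db-r: +40 → 40 ≥ 30
  worker-2: +80 → 80 ≥ 60
Round 2 — db-r, worker-2 page on-call.
  edge-1: +70 → 70 < 90
No further pages.

70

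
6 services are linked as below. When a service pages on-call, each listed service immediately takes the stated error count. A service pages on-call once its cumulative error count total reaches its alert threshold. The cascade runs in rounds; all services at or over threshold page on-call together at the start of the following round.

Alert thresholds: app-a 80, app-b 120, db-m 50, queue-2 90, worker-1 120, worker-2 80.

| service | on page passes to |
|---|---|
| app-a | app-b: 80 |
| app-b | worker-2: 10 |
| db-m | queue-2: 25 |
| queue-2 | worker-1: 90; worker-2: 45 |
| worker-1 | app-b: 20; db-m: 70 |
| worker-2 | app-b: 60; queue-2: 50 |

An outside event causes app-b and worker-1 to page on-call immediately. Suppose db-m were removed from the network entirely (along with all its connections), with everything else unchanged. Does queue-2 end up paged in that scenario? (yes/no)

no

With db-m removed:
Round 1 — app-b, worker-1 page on-call (initial).
  worker-2: +10 → 10 < 80
No further pages.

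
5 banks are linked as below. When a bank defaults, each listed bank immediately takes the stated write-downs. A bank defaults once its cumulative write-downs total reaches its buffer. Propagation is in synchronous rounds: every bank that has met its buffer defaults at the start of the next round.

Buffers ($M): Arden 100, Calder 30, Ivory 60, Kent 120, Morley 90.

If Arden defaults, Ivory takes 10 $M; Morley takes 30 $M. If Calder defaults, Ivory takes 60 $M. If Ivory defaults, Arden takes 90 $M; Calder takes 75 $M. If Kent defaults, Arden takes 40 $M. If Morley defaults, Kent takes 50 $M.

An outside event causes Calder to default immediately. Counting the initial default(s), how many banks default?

2

Round 1 — Calder defaults (initial).
  Ivory: +60 → 60 ≥ 60
Round 2 — Ivory defaults.
  Arden: +90 → 90 < 100
No further defaults.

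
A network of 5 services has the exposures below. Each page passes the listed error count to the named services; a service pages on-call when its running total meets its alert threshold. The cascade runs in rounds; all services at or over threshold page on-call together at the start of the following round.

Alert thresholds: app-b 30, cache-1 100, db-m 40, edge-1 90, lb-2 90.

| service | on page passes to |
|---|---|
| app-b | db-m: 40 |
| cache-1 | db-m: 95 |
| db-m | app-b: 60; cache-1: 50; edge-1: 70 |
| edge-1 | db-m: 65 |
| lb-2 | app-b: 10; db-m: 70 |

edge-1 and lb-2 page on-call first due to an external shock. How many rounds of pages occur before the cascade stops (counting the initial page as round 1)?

Round 1 — edge-1, lb-2 page on-call (initial).
  app-b: +10 → 10 < 30
  db-m: +65+70 → 135 ≥ 40
Round 2 — db-m pages on-call.
  app-b: +60 → 70 ≥ 30
  cache-1: +50 → 50 < 100
Round 3 — app-b pages on-call.
No further pages.

3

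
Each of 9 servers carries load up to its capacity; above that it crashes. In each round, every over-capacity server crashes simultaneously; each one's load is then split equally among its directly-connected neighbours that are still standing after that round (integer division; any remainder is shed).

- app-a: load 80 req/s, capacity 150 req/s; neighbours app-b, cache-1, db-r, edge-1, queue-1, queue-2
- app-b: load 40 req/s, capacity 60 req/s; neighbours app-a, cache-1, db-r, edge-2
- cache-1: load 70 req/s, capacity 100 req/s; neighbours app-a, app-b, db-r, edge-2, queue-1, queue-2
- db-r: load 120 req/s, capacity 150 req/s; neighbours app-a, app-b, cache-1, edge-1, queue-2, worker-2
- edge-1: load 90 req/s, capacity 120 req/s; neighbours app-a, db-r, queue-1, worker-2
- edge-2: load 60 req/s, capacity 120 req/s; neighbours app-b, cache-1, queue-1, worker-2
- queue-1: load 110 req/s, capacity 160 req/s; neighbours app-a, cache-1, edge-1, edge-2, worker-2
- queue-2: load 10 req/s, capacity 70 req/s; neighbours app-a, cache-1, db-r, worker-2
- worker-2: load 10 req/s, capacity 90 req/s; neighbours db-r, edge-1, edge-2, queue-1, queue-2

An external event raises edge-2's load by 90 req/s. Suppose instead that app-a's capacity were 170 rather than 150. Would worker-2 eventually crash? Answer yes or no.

With app-a's capacity at 170:
Round 1 — edge-2 at 150 > 120. edge-2 crashes.
  edge-2 sheds 150 req/s to app-b, cache-1, queue-1, worker-2: 37 each (2 lost).
    app-b: 40+37 = 77 > 60
    cache-1: 70+37 = 107 > 100
    queue-1: 110+37 = 147 ≤ 160
    worker-2: 10+37 = 47 ≤ 90
Round 2 — app-b, cache-1 crash.
  app-b sheds 77 req/s to app-a, db-r: 38 each (1 lost).
    app-a: 80+38 = 118 ≤ 170
    db-r: 120+38 = 158 > 150
  cache-1 sheds 107 req/s to app-a, db-r, queue-1, queue-2: 26 each (3 lost).
    app-a: 118+26 = 144 ≤ 170
    db-r: 158+26 = 184 > 150
    queue-1: 147+26 = 173 > 160
    queue-2: 10+26 = 36 ≤ 70
Round 3 — db-r, queue-1 crash.
  db-r sheds 184 req/s to app-a, edge-1, queue-2, worker-2: 46 each.
    app-a: 144+46 = 190 > 170
    edge-1: 90+46 = 136 > 120
    queue-2: 36+46 = 82 > 70
    worker-2: 47+46 = 93 > 90
  queue-1 sheds 173 req/s to app-a, edge-1, worker-2: 57 each (2 lost).
    app-a: 190+57 = 247 > 170
    edge-1: 136+57 = 193 > 120
    worker-2: 93+57 = 150 > 90
Round 4 — app-a, edge-1, queue-2, worker-2 crash.
  app-a sheds 247 req/s: no online neighbours, lost.
  edge-1 sheds 193 req/s: no online neighbours, lost.
  queue-2 sheds 82 req/s: no online neighbours, lost.
  worker-2 sheds 150 req/s: no online neighbours, lost.
No further crashes.

yes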